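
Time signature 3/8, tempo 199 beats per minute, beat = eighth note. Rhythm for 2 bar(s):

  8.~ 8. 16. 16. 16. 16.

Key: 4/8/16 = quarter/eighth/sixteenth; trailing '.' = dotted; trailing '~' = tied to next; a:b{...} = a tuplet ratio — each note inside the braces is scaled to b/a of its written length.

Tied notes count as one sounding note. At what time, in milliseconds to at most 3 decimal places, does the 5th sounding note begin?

1. 0.0ms @ 0 + 904.523ms (3)
2. 904.523ms @ 3 + 226.131ms (3/4)
3. 1130.653ms @ 15/4 + 226.131ms (3/4)
4. 1356.784ms @ 9/2 + 226.131ms (3/4)
5. 1582.915ms @ 21/4 + 226.131ms (3/4)

note 5 onset = 21/4b = 1582.915ms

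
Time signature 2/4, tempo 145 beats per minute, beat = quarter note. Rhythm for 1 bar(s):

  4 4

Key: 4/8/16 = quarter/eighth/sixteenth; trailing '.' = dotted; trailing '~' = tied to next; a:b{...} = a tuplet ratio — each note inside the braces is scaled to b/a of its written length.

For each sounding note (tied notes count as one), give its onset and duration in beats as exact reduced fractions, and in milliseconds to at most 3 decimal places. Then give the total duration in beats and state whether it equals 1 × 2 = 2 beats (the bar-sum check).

1) 0.0ms=0b +413.793ms=1b
2) 413.793ms=1b +413.793ms=1b
Σ=2b of 2 (145bpm 2/4) — PASS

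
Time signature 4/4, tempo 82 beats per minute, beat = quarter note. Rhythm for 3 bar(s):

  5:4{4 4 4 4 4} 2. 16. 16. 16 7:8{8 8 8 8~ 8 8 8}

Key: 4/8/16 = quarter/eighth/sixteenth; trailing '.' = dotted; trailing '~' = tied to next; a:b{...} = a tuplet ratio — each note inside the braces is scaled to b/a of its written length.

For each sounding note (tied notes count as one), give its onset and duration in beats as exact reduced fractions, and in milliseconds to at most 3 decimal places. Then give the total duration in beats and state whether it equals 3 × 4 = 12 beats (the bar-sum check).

1) 0.0ms=0b +585.366ms=4/5b
2) 585.366ms=4/5b +585.366ms=4/5b
3) 1170.732ms=8/5b +585.366ms=4/5b
4) 1756.098ms=12/5b +585.366ms=4/5b
5) 2341.463ms=16/5b +585.366ms=4/5b
6) 2926.829ms=4b +2195.122ms=3b
7) 5121.951ms=7b +274.39ms=3/8b
8) 5396.341ms=59/8b +274.39ms=3/8b
9) 5670.732ms=31/4b +182.927ms=1/4b
10) 5853.659ms=8b +418.118ms=4/7b
11) 6271.777ms=60/7b +418.118ms=4/7b
12) 6689.895ms=64/7b +418.118ms=4/7b
13) 7108.014ms=68/7b +836.237ms=8/7b
14) 7944.251ms=76/7b +418.118ms=4/7b
15) 8362.369ms=80/7b +418.118ms=4/7b
Σ=12b of 12 (82bpm 4/4) — PASS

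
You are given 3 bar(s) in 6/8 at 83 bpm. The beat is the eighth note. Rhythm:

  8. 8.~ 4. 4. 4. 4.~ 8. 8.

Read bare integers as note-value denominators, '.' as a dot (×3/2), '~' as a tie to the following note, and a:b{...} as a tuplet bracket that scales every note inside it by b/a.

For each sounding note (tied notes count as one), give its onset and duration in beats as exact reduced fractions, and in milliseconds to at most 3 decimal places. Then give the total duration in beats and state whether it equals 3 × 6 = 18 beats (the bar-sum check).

1) 0.0ms=0b +1084.337ms=3/2b
2) 1084.337ms=3/2b +3253.012ms=9/2b
3) 4337.349ms=6b +2168.675ms=3b
4) 6506.024ms=9b +2168.675ms=3b
5) 8674.699ms=12b +3253.012ms=9/2b
6) 11927.711ms=33/2b +1084.337ms=3/2b
Σ=18b of 18 (83bpm 6/8) — PASS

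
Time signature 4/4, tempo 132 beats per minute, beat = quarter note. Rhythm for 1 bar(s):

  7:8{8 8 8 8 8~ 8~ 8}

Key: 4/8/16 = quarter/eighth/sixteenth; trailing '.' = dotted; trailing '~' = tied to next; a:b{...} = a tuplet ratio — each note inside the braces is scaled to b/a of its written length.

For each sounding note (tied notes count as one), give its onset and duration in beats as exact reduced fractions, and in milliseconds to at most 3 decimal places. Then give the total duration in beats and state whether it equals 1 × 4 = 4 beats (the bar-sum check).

1) 0.0ms=0b +259.74ms=4/7b
2) 259.74ms=4/7b +259.74ms=4/7b
3) 519.481ms=8/7b +259.74ms=4/7b
4) 779.221ms=12/7b +259.74ms=4/7b
5) 1038.961ms=16/7b +779.221ms=12/7b
Σ=4b of 4 (132bpm 4/4) — PASS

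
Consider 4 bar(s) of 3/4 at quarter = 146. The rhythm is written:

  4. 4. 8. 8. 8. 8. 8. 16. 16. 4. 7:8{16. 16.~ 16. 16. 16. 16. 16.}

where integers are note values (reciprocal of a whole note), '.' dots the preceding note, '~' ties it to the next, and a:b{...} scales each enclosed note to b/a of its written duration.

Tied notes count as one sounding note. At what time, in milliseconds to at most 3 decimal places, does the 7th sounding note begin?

note 7 onset = 6b = 2465.753ms

1. 0.0ms @ 0 + 616.438ms (3/2)
2. 616.438ms @ 3/2 + 616.438ms (3/2)
3. 1232.877ms @ 3 + 308.219ms (3/4)
4. 1541.096ms @ 15/4 + 308.219ms (3/4)
5. 1849.315ms @ 9/2 + 308.219ms (3/4)
6. 2157.534ms @ 21/4 + 308.219ms (3/4)
7. 2465.753ms @ 6 + 308.219ms (3/4)
8. 2773.973ms @ 27/4 + 154.11ms (3/8)
9. 2928.082ms @ 57/8 + 154.11ms (3/8)
10. 3082.192ms @ 15/2 + 616.438ms (3/2)
11. 3698.63ms @ 9 + 176.125ms (3/7)
12. 3874.755ms @ 66/7 + 352.25ms (6/7)
13. 4227.006ms @ 72/7 + 176.125ms (3/7)
14. 4403.131ms @ 75/7 + 176.125ms (3/7)
15. 4579.256ms @ 78/7 + 176.125ms (3/7)
16. 4755.382ms @ 81/7 + 176.125ms (3/7)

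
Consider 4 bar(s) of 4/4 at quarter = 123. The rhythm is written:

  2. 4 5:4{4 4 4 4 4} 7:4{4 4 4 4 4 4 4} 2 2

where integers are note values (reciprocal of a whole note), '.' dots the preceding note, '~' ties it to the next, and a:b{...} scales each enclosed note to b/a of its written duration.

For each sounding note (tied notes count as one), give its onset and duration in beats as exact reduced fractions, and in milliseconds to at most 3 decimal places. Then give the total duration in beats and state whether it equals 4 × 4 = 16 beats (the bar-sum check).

1) 0.0ms=0b +1463.415ms=3b
2) 1463.415ms=3b +487.805ms=1b
3) 1951.22ms=4b +390.244ms=4/5b
4) 2341.463ms=24/5b +390.244ms=4/5b
5) 2731.707ms=28/5b +390.244ms=4/5b
6) 3121.951ms=32/5b +390.244ms=4/5b
7) 3512.195ms=36/5b +390.244ms=4/5b
8) 3902.439ms=8b +278.746ms=4/7b
9) 4181.185ms=60/7b +278.746ms=4/7b
10) 4459.93ms=64/7b +278.746ms=4/7b
11) 4738.676ms=68/7b +278.746ms=4/7b
12) 5017.422ms=72/7b +278.746ms=4/7b
13) 5296.167ms=76/7b +278.746ms=4/7b
14) 5574.913ms=80/7b +278.746ms=4/7b
15) 5853.659ms=12b +975.61ms=2b
16) 6829.268ms=14b +975.61ms=2b
Σ=16b of 16 (123bpm 4/4) — PASS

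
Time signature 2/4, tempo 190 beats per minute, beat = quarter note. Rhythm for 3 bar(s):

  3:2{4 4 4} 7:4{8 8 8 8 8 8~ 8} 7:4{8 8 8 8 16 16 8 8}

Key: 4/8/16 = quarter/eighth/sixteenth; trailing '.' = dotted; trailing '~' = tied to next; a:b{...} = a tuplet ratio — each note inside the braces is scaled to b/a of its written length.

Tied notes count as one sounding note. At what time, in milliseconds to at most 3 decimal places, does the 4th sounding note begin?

note 4 onset = 2b = 631.579ms

1. 0.0ms @ 0 + 210.526ms (2/3)
2. 210.526ms @ 2/3 + 210.526ms (2/3)
3. 421.053ms @ 4/3 + 210.526ms (2/3)
4. 631.579ms @ 2 + 90.226ms (2/7)
5. 721.805ms @ 16/7 + 90.226ms (2/7)
6. 812.03ms @ 18/7 + 90.226ms (2/7)
7. 902.256ms @ 20/7 + 90.226ms (2/7)
8. 992.481ms @ 22/7 + 90.226ms (2/7)
9. 1082.707ms @ 24/7 + 180.451ms (4/7)
10. 1263.158ms @ 4 + 90.226ms (2/7)
11. 1353.383ms @ 30/7 + 90.226ms (2/7)
12. 1443.609ms @ 32/7 + 90.226ms (2/7)
13. 1533.835ms @ 34/7 + 90.226ms (2/7)
14. 1624.06ms @ 36/7 + 45.113ms (1/7)
15. 1669.173ms @ 37/7 + 45.113ms (1/7)
16. 1714.286ms @ 38/7 + 90.226ms (2/7)
17. 1804.511ms @ 40/7 + 90.226ms (2/7)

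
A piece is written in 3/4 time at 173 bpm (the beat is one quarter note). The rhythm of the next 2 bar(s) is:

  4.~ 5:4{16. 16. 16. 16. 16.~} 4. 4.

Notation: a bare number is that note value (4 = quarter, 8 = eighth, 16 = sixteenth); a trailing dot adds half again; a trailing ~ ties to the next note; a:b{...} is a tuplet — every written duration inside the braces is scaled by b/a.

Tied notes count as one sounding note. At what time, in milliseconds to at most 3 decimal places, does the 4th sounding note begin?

note 4 onset = 12/5b = 832.37ms

1. 0.0ms @ 0 + 624.277ms (9/5)
2. 624.277ms @ 9/5 + 104.046ms (3/10)
3. 728.324ms @ 21/10 + 104.046ms (3/10)
4. 832.37ms @ 12/5 + 104.046ms (3/10)
5. 936.416ms @ 27/10 + 624.277ms (9/5)
6. 1560.694ms @ 9/2 + 520.231ms (3/2)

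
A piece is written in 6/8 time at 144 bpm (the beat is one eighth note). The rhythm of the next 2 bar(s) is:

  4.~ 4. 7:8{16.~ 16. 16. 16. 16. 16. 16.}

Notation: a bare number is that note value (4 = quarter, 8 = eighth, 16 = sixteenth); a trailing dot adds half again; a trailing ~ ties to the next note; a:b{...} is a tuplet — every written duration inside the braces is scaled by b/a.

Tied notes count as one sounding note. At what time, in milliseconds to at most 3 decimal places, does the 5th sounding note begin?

1. 0.0ms @ 0 + 2500.0ms (6)
2. 2500.0ms @ 6 + 714.286ms (12/7)
3. 3214.286ms @ 54/7 + 357.143ms (6/7)
4. 3571.429ms @ 60/7 + 357.143ms (6/7)
5. 3928.571ms @ 66/7 + 357.143ms (6/7)
6. 4285.714ms @ 72/7 + 357.143ms (6/7)
7. 4642.857ms @ 78/7 + 357.143ms (6/7)

note 5 onset = 66/7b = 3928.571ms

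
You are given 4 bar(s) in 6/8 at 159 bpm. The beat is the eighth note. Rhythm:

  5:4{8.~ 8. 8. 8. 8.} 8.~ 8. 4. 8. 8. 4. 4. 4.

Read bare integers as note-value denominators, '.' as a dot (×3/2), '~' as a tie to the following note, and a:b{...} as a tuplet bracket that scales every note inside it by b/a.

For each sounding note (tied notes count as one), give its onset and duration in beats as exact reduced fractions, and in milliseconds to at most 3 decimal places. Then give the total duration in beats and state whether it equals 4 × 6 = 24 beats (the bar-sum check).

1) 0.0ms=0b +905.66ms=12/5b
2) 905.66ms=12/5b +452.83ms=6/5b
3) 1358.491ms=18/5b +452.83ms=6/5b
4) 1811.321ms=24/5b +452.83ms=6/5b
5) 2264.151ms=6b +1132.075ms=3b
6) 3396.226ms=9b +1132.075ms=3b
7) 4528.302ms=12b +566.038ms=3/2b
8) 5094.34ms=27/2b +566.038ms=3/2b
9) 5660.377ms=15b +1132.075ms=3b
10) 6792.453ms=18b +1132.075ms=3b
11) 7924.528ms=21b +1132.075ms=3b
Σ=24b of 24 (159bpm 6/8) — PASS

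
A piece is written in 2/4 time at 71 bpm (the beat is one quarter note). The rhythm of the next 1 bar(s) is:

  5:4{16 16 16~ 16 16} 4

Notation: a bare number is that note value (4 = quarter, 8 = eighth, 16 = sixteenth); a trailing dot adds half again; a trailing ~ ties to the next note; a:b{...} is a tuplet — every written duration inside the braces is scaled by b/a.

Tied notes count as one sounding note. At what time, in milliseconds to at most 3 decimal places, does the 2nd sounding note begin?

note 2 onset = 1/5b = 169.014ms

1. 0.0ms @ 0 + 169.014ms (1/5)
2. 169.014ms @ 1/5 + 169.014ms (1/5)
3. 338.028ms @ 2/5 + 338.028ms (2/5)
4. 676.056ms @ 4/5 + 169.014ms (1/5)
5. 845.07ms @ 1 + 845.07ms (1)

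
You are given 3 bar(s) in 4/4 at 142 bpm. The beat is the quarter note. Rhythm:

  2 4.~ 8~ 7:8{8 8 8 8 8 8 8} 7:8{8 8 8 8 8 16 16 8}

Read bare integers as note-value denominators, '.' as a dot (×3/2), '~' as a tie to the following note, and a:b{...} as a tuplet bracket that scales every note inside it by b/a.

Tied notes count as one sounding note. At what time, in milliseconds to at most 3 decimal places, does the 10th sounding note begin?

1. 0.0ms @ 0 + 845.07ms (2)
2. 845.07ms @ 2 + 1086.519ms (18/7)
3. 1931.59ms @ 32/7 + 241.449ms (4/7)
4. 2173.038ms @ 36/7 + 241.449ms (4/7)
5. 2414.487ms @ 40/7 + 241.449ms (4/7)
6. 2655.936ms @ 44/7 + 241.449ms (4/7)
7. 2897.384ms @ 48/7 + 241.449ms (4/7)
8. 3138.833ms @ 52/7 + 241.449ms (4/7)
9. 3380.282ms @ 8 + 241.449ms (4/7)
10. 3621.73ms @ 60/7 + 241.449ms (4/7)
11. 3863.179ms @ 64/7 + 241.449ms (4/7)
12. 4104.628ms @ 68/7 + 241.449ms (4/7)
13. 4346.076ms @ 72/7 + 241.449ms (4/7)
14. 4587.525ms @ 76/7 + 120.724ms (2/7)
15. 4708.249ms @ 78/7 + 120.724ms (2/7)
16. 4828.974ms @ 80/7 + 241.449ms (4/7)

note 10 onset = 60/7b = 3621.73ms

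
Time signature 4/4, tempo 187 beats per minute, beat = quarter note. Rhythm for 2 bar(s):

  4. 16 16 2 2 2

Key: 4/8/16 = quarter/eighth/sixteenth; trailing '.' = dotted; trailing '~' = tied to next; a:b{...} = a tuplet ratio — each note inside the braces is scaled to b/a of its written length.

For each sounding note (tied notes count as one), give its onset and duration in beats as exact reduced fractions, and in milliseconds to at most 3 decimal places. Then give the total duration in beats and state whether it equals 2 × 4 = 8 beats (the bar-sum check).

1) 0.0ms=0b +481.283ms=3/2b
2) 481.283ms=3/2b +80.214ms=1/4b
3) 561.497ms=7/4b +80.214ms=1/4b
4) 641.711ms=2b +641.711ms=2b
5) 1283.422ms=4b +641.711ms=2b
6) 1925.134ms=6b +641.711ms=2b
Σ=8b of 8 (187bpm 4/4) — PASS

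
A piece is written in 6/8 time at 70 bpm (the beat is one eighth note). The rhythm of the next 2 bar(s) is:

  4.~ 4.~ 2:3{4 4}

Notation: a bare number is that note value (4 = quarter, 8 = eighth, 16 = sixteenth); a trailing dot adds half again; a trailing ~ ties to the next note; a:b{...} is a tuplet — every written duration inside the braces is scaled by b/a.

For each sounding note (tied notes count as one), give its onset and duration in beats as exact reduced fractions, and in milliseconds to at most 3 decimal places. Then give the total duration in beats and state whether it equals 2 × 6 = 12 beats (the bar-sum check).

1) 0.0ms=0b +7714.286ms=9b
2) 7714.286ms=9b +2571.429ms=3b
Σ=12b of 12 (70bpm 6/8) — PASS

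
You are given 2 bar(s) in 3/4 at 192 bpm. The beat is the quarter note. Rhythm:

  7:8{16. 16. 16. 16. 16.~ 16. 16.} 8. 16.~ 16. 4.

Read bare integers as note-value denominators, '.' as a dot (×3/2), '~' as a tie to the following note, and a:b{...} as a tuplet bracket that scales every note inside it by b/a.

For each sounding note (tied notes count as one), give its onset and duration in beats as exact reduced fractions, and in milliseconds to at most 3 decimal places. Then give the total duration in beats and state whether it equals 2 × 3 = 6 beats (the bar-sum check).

1) 0.0ms=0b +133.929ms=3/7b
2) 133.929ms=3/7b +133.929ms=3/7b
3) 267.857ms=6/7b +133.929ms=3/7b
4) 401.786ms=9/7b +133.929ms=3/7b
5) 535.714ms=12/7b +267.857ms=6/7b
6) 803.571ms=18/7b +133.929ms=3/7b
7) 937.5ms=3b +234.375ms=3/4b
8) 1171.875ms=15/4b +234.375ms=3/4b
9) 1406.25ms=9/2b +468.75ms=3/2b
Σ=6b of 6 (192bpm 3/4) — PASS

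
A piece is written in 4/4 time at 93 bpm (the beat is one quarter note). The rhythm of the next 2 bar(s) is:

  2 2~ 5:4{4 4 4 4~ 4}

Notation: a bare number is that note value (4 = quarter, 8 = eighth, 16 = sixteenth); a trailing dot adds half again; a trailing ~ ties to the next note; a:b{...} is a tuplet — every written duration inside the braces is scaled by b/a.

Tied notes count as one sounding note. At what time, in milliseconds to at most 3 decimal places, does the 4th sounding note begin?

1. 0.0ms @ 0 + 1290.323ms (2)
2. 1290.323ms @ 2 + 1806.452ms (14/5)
3. 3096.774ms @ 24/5 + 516.129ms (4/5)
4. 3612.903ms @ 28/5 + 516.129ms (4/5)
5. 4129.032ms @ 32/5 + 1032.258ms (8/5)

note 4 onset = 28/5b = 3612.903ms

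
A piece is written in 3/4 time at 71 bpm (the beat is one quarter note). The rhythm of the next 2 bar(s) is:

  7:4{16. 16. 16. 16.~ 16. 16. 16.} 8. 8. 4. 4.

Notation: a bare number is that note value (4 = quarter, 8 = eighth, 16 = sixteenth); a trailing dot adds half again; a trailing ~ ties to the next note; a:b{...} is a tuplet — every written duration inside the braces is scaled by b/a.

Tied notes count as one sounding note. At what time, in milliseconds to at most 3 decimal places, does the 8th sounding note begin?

1. 0.0ms @ 0 + 181.087ms (3/14)
2. 181.087ms @ 3/14 + 181.087ms (3/14)
3. 362.173ms @ 3/7 + 181.087ms (3/14)
4. 543.26ms @ 9/14 + 362.173ms (3/7)
5. 905.433ms @ 15/14 + 181.087ms (3/14)
6. 1086.519ms @ 9/7 + 181.087ms (3/14)
7. 1267.606ms @ 3/2 + 633.803ms (3/4)
8. 1901.408ms @ 9/4 + 633.803ms (3/4)
9. 2535.211ms @ 3 + 1267.606ms (3/2)
10. 3802.817ms @ 9/2 + 1267.606ms (3/2)

note 8 onset = 9/4b = 1901.408ms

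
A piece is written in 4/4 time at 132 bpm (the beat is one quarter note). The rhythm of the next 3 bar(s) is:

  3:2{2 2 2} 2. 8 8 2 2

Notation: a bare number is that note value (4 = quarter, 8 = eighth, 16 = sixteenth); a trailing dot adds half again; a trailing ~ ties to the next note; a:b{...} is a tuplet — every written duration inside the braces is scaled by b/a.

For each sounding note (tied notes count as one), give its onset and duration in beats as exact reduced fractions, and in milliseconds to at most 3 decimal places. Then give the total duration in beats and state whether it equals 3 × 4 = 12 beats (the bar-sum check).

1) 0.0ms=0b +606.061ms=4/3b
2) 606.061ms=4/3b +606.061ms=4/3b
3) 1212.121ms=8/3b +606.061ms=4/3b
4) 1818.182ms=4b +1363.636ms=3b
5) 3181.818ms=7b +227.273ms=1/2b
6) 3409.091ms=15/2b +227.273ms=1/2b
7) 3636.364ms=8b +909.091ms=2b
8) 4545.455ms=10b +909.091ms=2b
Σ=12b of 12 (132bpm 4/4) — PASS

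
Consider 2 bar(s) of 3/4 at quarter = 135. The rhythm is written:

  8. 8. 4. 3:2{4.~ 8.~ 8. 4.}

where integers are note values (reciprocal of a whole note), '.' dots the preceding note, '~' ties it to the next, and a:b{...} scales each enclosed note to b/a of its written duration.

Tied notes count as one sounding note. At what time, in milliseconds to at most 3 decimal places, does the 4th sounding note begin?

note 4 onset = 3b = 1333.333ms

1. 0.0ms @ 0 + 333.333ms (3/4)
2. 333.333ms @ 3/4 + 333.333ms (3/4)
3. 666.667ms @ 3/2 + 666.667ms (3/2)
4. 1333.333ms @ 3 + 888.889ms (2)
5. 2222.222ms @ 5 + 444.444ms (1)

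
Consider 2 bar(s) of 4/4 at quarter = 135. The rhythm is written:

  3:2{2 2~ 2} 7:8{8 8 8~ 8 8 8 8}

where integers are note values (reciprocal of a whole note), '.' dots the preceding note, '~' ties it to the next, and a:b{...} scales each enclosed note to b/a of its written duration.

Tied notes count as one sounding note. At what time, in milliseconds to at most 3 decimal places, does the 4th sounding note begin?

note 4 onset = 32/7b = 2031.746ms

1. 0.0ms @ 0 + 592.593ms (4/3)
2. 592.593ms @ 4/3 + 1185.185ms (8/3)
3. 1777.778ms @ 4 + 253.968ms (4/7)
4. 2031.746ms @ 32/7 + 253.968ms (4/7)
5. 2285.714ms @ 36/7 + 507.937ms (8/7)
6. 2793.651ms @ 44/7 + 253.968ms (4/7)
7. 3047.619ms @ 48/7 + 253.968ms (4/7)
8. 3301.587ms @ 52/7 + 253.968ms (4/7)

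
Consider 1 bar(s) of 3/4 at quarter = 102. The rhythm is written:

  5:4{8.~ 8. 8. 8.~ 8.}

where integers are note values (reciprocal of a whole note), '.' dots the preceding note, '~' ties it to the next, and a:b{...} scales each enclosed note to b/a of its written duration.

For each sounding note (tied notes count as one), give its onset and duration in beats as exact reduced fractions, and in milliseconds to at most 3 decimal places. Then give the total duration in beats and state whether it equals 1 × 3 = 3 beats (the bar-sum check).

1) 0.0ms=0b +705.882ms=6/5b
2) 705.882ms=6/5b +352.941ms=3/5b
3) 1058.824ms=9/5b +705.882ms=6/5b
Σ=3b of 3 (102bpm 3/4) — PASS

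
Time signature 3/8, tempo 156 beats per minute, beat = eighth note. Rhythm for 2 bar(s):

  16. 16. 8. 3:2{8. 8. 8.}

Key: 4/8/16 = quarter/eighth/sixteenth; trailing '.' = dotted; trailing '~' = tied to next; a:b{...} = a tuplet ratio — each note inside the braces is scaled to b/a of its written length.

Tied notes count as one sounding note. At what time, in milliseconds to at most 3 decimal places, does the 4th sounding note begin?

1. 0.0ms @ 0 + 288.462ms (3/4)
2. 288.462ms @ 3/4 + 288.462ms (3/4)
3. 576.923ms @ 3/2 + 576.923ms (3/2)
4. 1153.846ms @ 3 + 384.615ms (1)
5. 1538.462ms @ 4 + 384.615ms (1)
6. 1923.077ms @ 5 + 384.615ms (1)

note 4 onset = 3b = 1153.846ms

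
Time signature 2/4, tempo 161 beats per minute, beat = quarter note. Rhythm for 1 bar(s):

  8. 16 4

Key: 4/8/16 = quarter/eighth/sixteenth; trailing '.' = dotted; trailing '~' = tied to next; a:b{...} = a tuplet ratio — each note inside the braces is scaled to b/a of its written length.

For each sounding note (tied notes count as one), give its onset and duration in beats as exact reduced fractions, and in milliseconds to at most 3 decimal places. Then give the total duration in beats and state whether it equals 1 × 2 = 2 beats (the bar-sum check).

1) 0.0ms=0b +279.503ms=3/4b
2) 279.503ms=3/4b +93.168ms=1/4b
3) 372.671ms=1b +372.671ms=1b
Σ=2b of 2 (161bpm 2/4) — PASS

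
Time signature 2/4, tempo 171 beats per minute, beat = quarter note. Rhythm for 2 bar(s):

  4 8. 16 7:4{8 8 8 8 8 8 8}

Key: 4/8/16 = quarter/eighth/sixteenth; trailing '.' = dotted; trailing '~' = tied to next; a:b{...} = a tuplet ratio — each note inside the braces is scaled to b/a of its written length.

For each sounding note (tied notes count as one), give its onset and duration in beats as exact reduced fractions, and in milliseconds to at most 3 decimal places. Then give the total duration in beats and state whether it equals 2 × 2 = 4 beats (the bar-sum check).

1) 0.0ms=0b +350.877ms=1b
2) 350.877ms=1b +263.158ms=3/4b
3) 614.035ms=7/4b +87.719ms=1/4b
4) 701.754ms=2b +100.251ms=2/7b
5) 802.005ms=16/7b +100.251ms=2/7b
6) 902.256ms=18/7b +100.251ms=2/7b
7) 1002.506ms=20/7b +100.251ms=2/7b
8) 1102.757ms=22/7b +100.251ms=2/7b
9) 1203.008ms=24/7b +100.251ms=2/7b
10) 1303.258ms=26/7b +100.251ms=2/7b
Σ=4b of 4 (171bpm 2/4) — PASS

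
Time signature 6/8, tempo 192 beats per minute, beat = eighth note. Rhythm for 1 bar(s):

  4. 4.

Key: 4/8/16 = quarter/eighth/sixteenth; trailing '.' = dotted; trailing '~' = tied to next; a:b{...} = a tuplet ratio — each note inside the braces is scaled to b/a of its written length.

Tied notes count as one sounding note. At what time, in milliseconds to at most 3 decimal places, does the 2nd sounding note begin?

note 2 onset = 3b = 937.5ms

1. 0.0ms @ 0 + 937.5ms (3)
2. 937.5ms @ 3 + 937.5ms (3)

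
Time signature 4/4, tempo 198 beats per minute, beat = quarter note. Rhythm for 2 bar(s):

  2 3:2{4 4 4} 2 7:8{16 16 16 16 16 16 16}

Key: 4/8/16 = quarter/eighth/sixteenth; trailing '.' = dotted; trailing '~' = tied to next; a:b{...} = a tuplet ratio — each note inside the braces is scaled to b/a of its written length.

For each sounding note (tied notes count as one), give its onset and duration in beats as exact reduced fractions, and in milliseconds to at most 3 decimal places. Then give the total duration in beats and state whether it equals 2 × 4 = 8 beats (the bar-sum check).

1) 0.0ms=0b +606.061ms=2b
2) 606.061ms=2b +202.02ms=2/3b
3) 808.081ms=8/3b +202.02ms=2/3b
4) 1010.101ms=10/3b +202.02ms=2/3b
5) 1212.121ms=4b +606.061ms=2b
6) 1818.182ms=6b +86.58ms=2/7b
7) 1904.762ms=44/7b +86.58ms=2/7b
8) 1991.342ms=46/7b +86.58ms=2/7b
9) 2077.922ms=48/7b +86.58ms=2/7b
10) 2164.502ms=50/7b +86.58ms=2/7b
11) 2251.082ms=52/7b +86.58ms=2/7b
12) 2337.662ms=54/7b +86.58ms=2/7b
Σ=8b of 8 (198bpm 4/4) — PASS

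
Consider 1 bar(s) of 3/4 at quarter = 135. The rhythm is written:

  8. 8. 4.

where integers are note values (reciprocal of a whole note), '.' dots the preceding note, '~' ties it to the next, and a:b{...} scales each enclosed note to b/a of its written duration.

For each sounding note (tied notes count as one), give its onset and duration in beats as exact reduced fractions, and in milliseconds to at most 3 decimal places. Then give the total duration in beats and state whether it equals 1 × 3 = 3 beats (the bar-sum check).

1) 0.0ms=0b +333.333ms=3/4b
2) 333.333ms=3/4b +333.333ms=3/4b
3) 666.667ms=3/2b +666.667ms=3/2b
Σ=3b of 3 (135bpm 3/4) — PASS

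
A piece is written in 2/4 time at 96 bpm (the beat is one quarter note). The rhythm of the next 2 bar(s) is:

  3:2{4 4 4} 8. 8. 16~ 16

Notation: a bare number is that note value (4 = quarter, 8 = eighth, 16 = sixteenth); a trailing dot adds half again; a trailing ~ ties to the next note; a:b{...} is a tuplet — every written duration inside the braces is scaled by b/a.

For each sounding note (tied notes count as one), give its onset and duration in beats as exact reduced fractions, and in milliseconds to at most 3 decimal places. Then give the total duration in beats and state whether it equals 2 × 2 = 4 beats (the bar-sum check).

1) 0.0ms=0b +416.667ms=2/3b
2) 416.667ms=2/3b +416.667ms=2/3b
3) 833.333ms=4/3b +416.667ms=2/3b
4) 1250.0ms=2b +468.75ms=3/4b
5) 1718.75ms=11/4b +468.75ms=3/4b
6) 2187.5ms=7/2b +312.5ms=1/2b
Σ=4b of 4 (96bpm 2/4) — PASS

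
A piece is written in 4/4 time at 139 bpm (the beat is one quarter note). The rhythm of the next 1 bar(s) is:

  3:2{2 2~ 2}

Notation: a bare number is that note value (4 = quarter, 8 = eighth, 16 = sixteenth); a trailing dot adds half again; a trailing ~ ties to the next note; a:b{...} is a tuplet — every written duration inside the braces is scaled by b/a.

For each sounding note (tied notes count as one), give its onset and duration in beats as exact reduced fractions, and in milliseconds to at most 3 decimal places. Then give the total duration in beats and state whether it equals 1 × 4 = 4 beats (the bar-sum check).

1) 0.0ms=0b +575.54ms=4/3b
2) 575.54ms=4/3b +1151.079ms=8/3b
Σ=4b of 4 (139bpm 4/4) — PASS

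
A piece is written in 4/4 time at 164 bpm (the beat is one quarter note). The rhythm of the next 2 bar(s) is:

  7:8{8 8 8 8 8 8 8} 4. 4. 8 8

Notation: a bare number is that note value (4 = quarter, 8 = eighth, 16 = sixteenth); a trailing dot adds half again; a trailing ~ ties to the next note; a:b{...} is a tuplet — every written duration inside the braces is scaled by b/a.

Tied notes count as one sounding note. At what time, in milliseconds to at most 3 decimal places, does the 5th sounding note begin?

note 5 onset = 16/7b = 836.237ms

1. 0.0ms @ 0 + 209.059ms (4/7)
2. 209.059ms @ 4/7 + 209.059ms (4/7)
3. 418.118ms @ 8/7 + 209.059ms (4/7)
4. 627.178ms @ 12/7 + 209.059ms (4/7)
5. 836.237ms @ 16/7 + 209.059ms (4/7)
6. 1045.296ms @ 20/7 + 209.059ms (4/7)
7. 1254.355ms @ 24/7 + 209.059ms (4/7)
8. 1463.415ms @ 4 + 548.78ms (3/2)
9. 2012.195ms @ 11/2 + 548.78ms (3/2)
10. 2560.976ms @ 7 + 182.927ms (1/2)
11. 2743.902ms @ 15/2 + 182.927ms (1/2)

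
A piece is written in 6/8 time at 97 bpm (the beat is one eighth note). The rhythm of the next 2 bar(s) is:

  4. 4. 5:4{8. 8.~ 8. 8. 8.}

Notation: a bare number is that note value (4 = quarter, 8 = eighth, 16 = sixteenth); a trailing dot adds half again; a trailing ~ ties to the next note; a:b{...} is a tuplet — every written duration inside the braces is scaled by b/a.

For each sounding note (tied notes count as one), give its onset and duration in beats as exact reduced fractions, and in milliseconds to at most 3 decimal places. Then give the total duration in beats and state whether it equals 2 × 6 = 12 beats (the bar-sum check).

1) 0.0ms=0b +1855.67ms=3b
2) 1855.67ms=3b +1855.67ms=3b
3) 3711.34ms=6b +742.268ms=6/5b
4) 4453.608ms=36/5b +1484.536ms=12/5b
5) 5938.144ms=48/5b +742.268ms=6/5b
6) 6680.412ms=54/5b +742.268ms=6/5b
Σ=12b of 12 (97bpm 6/8) — PASS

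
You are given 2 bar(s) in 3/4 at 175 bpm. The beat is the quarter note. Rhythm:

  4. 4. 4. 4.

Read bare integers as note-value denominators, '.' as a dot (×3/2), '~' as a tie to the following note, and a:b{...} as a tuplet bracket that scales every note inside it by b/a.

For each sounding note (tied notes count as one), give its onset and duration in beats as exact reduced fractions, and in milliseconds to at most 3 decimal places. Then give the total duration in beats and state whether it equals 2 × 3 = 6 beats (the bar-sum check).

1) 0.0ms=0b +514.286ms=3/2b
2) 514.286ms=3/2b +514.286ms=3/2b
3) 1028.571ms=3b +514.286ms=3/2b
4) 1542.857ms=9/2b +514.286ms=3/2b
Σ=6b of 6 (175bpm 3/4) — PASS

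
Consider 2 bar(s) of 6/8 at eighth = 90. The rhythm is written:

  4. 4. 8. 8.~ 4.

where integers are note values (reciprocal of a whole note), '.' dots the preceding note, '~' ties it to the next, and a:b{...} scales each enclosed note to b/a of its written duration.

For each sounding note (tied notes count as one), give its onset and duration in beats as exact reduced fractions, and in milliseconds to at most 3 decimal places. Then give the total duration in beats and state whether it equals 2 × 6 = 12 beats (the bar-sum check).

1) 0.0ms=0b +2000.0ms=3b
2) 2000.0ms=3b +2000.0ms=3b
3) 4000.0ms=6b +1000.0ms=3/2b
4) 5000.0ms=15/2b +3000.0ms=9/2b
Σ=12b of 12 (90bpm 6/8) — PASS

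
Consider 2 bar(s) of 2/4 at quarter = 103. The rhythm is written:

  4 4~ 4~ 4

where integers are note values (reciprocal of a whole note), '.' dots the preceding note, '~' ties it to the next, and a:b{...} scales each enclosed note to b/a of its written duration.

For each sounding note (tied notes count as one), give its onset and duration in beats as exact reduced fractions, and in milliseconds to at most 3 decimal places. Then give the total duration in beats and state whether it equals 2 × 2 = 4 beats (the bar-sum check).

1) 0.0ms=0b +582.524ms=1b
2) 582.524ms=1b +1747.573ms=3b
Σ=4b of 4 (103bpm 2/4) — PASS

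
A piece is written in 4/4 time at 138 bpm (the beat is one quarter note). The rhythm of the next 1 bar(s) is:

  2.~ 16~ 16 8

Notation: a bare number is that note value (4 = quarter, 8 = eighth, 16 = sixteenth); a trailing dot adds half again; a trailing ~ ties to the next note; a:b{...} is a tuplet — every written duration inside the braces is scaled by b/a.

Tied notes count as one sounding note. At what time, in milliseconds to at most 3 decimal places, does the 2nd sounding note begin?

1. 0.0ms @ 0 + 1521.739ms (7/2)
2. 1521.739ms @ 7/2 + 217.391ms (1/2)

note 2 onset = 7/2b = 1521.739ms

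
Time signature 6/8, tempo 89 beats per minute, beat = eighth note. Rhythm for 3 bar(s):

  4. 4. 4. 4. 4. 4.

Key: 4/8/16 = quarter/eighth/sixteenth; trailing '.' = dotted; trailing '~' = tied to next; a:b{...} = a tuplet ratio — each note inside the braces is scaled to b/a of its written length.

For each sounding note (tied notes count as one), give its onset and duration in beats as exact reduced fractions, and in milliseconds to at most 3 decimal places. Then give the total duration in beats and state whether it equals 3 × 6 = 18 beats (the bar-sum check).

1) 0.0ms=0b +2022.472ms=3b
2) 2022.472ms=3b +2022.472ms=3b
3) 4044.944ms=6b +2022.472ms=3b
4) 6067.416ms=9b +2022.472ms=3b
5) 8089.888ms=12b +2022.472ms=3b
6) 10112.36ms=15b +2022.472ms=3b
Σ=18b of 18 (89bpm 6/8) — PASS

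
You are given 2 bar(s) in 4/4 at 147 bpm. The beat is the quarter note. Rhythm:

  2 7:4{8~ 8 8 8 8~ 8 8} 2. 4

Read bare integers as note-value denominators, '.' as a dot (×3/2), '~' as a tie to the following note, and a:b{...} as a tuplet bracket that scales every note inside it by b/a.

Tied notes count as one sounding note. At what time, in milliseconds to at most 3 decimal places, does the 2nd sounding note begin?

1. 0.0ms @ 0 + 816.327ms (2)
2. 816.327ms @ 2 + 233.236ms (4/7)
3. 1049.563ms @ 18/7 + 116.618ms (2/7)
4. 1166.181ms @ 20/7 + 116.618ms (2/7)
5. 1282.799ms @ 22/7 + 233.236ms (4/7)
6. 1516.035ms @ 26/7 + 116.618ms (2/7)
7. 1632.653ms @ 4 + 1224.49ms (3)
8. 2857.143ms @ 7 + 408.163ms (1)

note 2 onset = 2b = 816.327ms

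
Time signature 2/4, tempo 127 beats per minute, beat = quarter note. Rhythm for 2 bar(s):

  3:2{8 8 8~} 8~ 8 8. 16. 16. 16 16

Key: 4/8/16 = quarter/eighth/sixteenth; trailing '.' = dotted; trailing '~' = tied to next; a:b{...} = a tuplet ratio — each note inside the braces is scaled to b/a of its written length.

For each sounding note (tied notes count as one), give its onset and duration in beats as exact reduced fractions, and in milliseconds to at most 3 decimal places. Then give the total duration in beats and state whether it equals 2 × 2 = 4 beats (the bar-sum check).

1) 0.0ms=0b +157.48ms=1/3b
2) 157.48ms=1/3b +157.48ms=1/3b
3) 314.961ms=2/3b +629.921ms=4/3b
4) 944.882ms=2b +354.331ms=3/4b
5) 1299.213ms=11/4b +177.165ms=3/8b
6) 1476.378ms=25/8b +177.165ms=3/8b
7) 1653.543ms=7/2b +118.11ms=1/4b
8) 1771.654ms=15/4b +118.11ms=1/4b
Σ=4b of 4 (127bpm 2/4) — PASS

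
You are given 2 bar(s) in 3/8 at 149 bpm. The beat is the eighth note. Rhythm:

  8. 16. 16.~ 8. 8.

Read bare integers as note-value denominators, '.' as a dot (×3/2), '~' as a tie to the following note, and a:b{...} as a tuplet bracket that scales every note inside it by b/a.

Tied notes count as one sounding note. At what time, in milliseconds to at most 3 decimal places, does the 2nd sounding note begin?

note 2 onset = 3/2b = 604.027ms

1. 0.0ms @ 0 + 604.027ms (3/2)
2. 604.027ms @ 3/2 + 302.013ms (3/4)
3. 906.04ms @ 9/4 + 906.04ms (9/4)
4. 1812.081ms @ 9/2 + 604.027ms (3/2)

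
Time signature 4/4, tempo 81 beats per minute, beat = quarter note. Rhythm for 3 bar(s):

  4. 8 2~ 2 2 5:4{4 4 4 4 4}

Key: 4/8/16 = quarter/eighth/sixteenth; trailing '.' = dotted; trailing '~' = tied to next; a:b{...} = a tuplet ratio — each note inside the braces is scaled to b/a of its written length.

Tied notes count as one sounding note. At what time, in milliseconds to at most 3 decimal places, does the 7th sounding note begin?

note 7 onset = 48/5b = 7111.111ms

1. 0.0ms @ 0 + 1111.111ms (3/2)
2. 1111.111ms @ 3/2 + 370.37ms (1/2)
3. 1481.481ms @ 2 + 2962.963ms (4)
4. 4444.444ms @ 6 + 1481.481ms (2)
5. 5925.926ms @ 8 + 592.593ms (4/5)
6. 6518.519ms @ 44/5 + 592.593ms (4/5)
7. 7111.111ms @ 48/5 + 592.593ms (4/5)
8. 7703.704ms @ 52/5 + 592.593ms (4/5)
9. 8296.296ms @ 56/5 + 592.593ms (4/5)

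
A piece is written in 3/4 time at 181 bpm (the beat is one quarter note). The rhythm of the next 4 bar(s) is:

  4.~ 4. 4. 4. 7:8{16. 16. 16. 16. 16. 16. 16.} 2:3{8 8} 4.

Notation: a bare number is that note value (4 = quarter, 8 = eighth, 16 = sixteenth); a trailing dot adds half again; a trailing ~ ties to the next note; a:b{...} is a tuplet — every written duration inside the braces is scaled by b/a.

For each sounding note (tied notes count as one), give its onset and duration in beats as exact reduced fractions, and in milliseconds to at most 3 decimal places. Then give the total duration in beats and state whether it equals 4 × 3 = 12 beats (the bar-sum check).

1) 0.0ms=0b +994.475ms=3b
2) 994.475ms=3b +497.238ms=3/2b
3) 1491.713ms=9/2b +497.238ms=3/2b
4) 1988.95ms=6b +142.068ms=3/7b
5) 2131.018ms=45/7b +142.068ms=3/7b
6) 2273.086ms=48/7b +142.068ms=3/7b
7) 2415.154ms=51/7b +142.068ms=3/7b
8) 2557.222ms=54/7b +142.068ms=3/7b
9) 2699.29ms=57/7b +142.068ms=3/7b
10) 2841.358ms=60/7b +142.068ms=3/7b
11) 2983.425ms=9b +248.619ms=3/4b
12) 3232.044ms=39/4b +248.619ms=3/4b
13) 3480.663ms=21/2b +497.238ms=3/2b
Σ=12b of 12 (181bpm 3/4) — PASS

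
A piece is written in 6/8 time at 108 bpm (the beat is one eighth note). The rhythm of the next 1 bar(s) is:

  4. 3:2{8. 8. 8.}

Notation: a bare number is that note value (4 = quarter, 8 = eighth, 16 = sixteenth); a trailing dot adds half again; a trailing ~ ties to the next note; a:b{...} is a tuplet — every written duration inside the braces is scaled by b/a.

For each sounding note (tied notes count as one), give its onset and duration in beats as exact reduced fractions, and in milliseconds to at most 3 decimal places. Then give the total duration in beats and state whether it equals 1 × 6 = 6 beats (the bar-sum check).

1) 0.0ms=0b +1666.667ms=3b
2) 1666.667ms=3b +555.556ms=1b
3) 2222.222ms=4b +555.556ms=1b
4) 2777.778ms=5b +555.556ms=1b
Σ=6b of 6 (108bpm 6/8) — PASS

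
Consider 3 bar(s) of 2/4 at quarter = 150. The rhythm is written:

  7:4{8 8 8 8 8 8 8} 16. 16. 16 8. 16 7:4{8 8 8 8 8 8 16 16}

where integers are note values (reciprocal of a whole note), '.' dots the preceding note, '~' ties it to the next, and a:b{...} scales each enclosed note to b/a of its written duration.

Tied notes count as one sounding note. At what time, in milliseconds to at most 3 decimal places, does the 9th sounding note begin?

1. 0.0ms @ 0 + 114.286ms (2/7)
2. 114.286ms @ 2/7 + 114.286ms (2/7)
3. 228.571ms @ 4/7 + 114.286ms (2/7)
4. 342.857ms @ 6/7 + 114.286ms (2/7)
5. 457.143ms @ 8/7 + 114.286ms (2/7)
6. 571.429ms @ 10/7 + 114.286ms (2/7)
7. 685.714ms @ 12/7 + 114.286ms (2/7)
8. 800.0ms @ 2 + 150.0ms (3/8)
9. 950.0ms @ 19/8 + 150.0ms (3/8)
10. 1100.0ms @ 11/4 + 100.0ms (1/4)
11. 1200.0ms @ 3 + 300.0ms (3/4)
12. 1500.0ms @ 15/4 + 100.0ms (1/4)
13. 1600.0ms @ 4 + 114.286ms (2/7)
14. 1714.286ms @ 30/7 + 114.286ms (2/7)
15. 1828.571ms @ 32/7 + 114.286ms (2/7)
16. 1942.857ms @ 34/7 + 114.286ms (2/7)
17. 2057.143ms @ 36/7 + 114.286ms (2/7)
18. 2171.429ms @ 38/7 + 114.286ms (2/7)
19. 2285.714ms @ 40/7 + 57.143ms (1/7)
20. 2342.857ms @ 41/7 + 57.143ms (1/7)

note 9 onset = 19/8b = 950.0ms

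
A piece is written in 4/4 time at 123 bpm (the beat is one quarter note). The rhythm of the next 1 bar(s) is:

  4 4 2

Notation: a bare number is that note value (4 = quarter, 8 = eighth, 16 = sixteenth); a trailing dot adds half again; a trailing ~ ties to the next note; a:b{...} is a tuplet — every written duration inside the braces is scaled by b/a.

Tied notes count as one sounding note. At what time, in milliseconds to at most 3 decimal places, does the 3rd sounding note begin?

note 3 onset = 2b = 975.61ms

1. 0.0ms @ 0 + 487.805ms (1)
2. 487.805ms @ 1 + 487.805ms (1)
3. 975.61ms @ 2 + 975.61ms (2)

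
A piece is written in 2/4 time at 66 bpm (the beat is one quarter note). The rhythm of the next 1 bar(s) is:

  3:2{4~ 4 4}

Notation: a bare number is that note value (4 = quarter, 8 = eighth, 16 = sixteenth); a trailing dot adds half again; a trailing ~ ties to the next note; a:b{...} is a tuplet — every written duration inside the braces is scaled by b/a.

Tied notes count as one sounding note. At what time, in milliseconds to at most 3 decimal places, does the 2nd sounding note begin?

note 2 onset = 4/3b = 1212.121ms

1. 0.0ms @ 0 + 1212.121ms (4/3)
2. 1212.121ms @ 4/3 + 606.061ms (2/3)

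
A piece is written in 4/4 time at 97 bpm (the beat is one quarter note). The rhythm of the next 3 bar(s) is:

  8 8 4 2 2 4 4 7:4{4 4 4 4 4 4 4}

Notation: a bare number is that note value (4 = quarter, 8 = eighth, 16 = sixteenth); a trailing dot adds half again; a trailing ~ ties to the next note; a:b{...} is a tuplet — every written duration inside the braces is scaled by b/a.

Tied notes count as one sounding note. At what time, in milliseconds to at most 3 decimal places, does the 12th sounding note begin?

1. 0.0ms @ 0 + 309.278ms (1/2)
2. 309.278ms @ 1/2 + 309.278ms (1/2)
3. 618.557ms @ 1 + 618.557ms (1)
4. 1237.113ms @ 2 + 1237.113ms (2)
5. 2474.227ms @ 4 + 1237.113ms (2)
6. 3711.34ms @ 6 + 618.557ms (1)
7. 4329.897ms @ 7 + 618.557ms (1)
8. 4948.454ms @ 8 + 353.461ms (4/7)
9. 5301.915ms @ 60/7 + 353.461ms (4/7)
10. 5655.376ms @ 64/7 + 353.461ms (4/7)
11. 6008.837ms @ 68/7 + 353.461ms (4/7)
12. 6362.297ms @ 72/7 + 353.461ms (4/7)
13. 6715.758ms @ 76/7 + 353.461ms (4/7)
14. 7069.219ms @ 80/7 + 353.461ms (4/7)

note 12 onset = 72/7b = 6362.297ms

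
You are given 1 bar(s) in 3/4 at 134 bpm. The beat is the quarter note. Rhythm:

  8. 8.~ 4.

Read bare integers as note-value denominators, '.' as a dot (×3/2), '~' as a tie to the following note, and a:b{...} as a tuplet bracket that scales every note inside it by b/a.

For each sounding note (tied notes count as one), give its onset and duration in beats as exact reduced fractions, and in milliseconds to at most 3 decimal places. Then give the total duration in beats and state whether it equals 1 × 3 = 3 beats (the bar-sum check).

1) 0.0ms=0b +335.821ms=3/4b
2) 335.821ms=3/4b +1007.463ms=9/4b
Σ=3b of 3 (134bpm 3/4) — PASS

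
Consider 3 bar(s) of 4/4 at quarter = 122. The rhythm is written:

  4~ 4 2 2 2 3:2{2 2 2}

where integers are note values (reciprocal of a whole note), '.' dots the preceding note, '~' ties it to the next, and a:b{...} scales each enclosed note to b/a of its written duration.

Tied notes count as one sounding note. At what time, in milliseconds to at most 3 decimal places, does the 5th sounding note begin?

note 5 onset = 8b = 3934.426ms

1. 0.0ms @ 0 + 983.607ms (2)
2. 983.607ms @ 2 + 983.607ms (2)
3. 1967.213ms @ 4 + 983.607ms (2)
4. 2950.82ms @ 6 + 983.607ms (2)
5. 3934.426ms @ 8 + 655.738ms (4/3)
6. 4590.164ms @ 28/3 + 655.738ms (4/3)
7. 5245.902ms @ 32/3 + 655.738ms (4/3)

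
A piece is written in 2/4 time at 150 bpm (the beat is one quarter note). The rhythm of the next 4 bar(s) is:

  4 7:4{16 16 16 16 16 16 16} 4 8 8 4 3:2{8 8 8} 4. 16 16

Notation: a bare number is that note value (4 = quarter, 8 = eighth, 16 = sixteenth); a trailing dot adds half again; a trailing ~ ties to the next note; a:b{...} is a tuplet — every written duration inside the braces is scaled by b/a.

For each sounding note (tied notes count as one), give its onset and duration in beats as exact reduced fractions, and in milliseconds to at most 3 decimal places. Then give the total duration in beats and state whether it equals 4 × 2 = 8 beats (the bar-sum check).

1) 0.0ms=0b +400.0ms=1b
2) 400.0ms=1b +57.143ms=1/7b
3) 457.143ms=8/7b +57.143ms=1/7b
4) 514.286ms=9/7b +57.143ms=1/7b
5) 571.429ms=10/7b +57.143ms=1/7b
6) 628.571ms=11/7b +57.143ms=1/7b
7) 685.714ms=12/7b +57.143ms=1/7b
8) 742.857ms=13/7b +57.143ms=1/7b
9) 800.0ms=2b +400.0ms=1b
10) 1200.0ms=3b +200.0ms=1/2b
11) 1400.0ms=7/2b +200.0ms=1/2b
12) 1600.0ms=4b +400.0ms=1b
13) 2000.0ms=5b +133.333ms=1/3b
14) 2133.333ms=16/3b +133.333ms=1/3b
15) 2266.667ms=17/3b +133.333ms=1/3b
16) 2400.0ms=6b +600.0ms=3/2b
17) 3000.0ms=15/2b +100.0ms=1/4b
18) 3100.0ms=31/4b +100.0ms=1/4b
Σ=8b of 8 (150bpm 2/4) — PASS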